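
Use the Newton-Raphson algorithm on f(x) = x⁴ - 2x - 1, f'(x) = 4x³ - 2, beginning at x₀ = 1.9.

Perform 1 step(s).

f(x) = x⁴ - 2x - 1
f'(x) = 4x³ - 2
x₀ = 1.9

Newton-Raphson formula: x_{n+1} = x_n - f(x_n)/f'(x_n)

Iteration 1:
  f(1.900000) = 8.232100
  f'(1.900000) = 25.436000
  x_1 = 1.900000 - 8.232100/25.436000 = 1.576360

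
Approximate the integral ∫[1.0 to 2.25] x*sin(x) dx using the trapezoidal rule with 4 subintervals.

f(x) = x*sin(x)
a = 1.0, b = 2.25, n = 4
h = (b - a)/n = 0.312500

Trapezoidal rule: (h/2)[f(x₀) + 2f(x₁) + 2f(x₂) + ... + f(xₙ)]

x_0 = 1.0000, f(x_0) = 0.841471, coefficient = 1
x_1 = 1.3125, f(x_1) = 1.268960, coefficient = 2
x_2 = 1.6250, f(x_2) = 1.622613, coefficient = 2
x_3 = 1.9375, f(x_3) = 1.808684, coefficient = 2
x_4 = 2.2500, f(x_4) = 1.750665, coefficient = 1

I ≈ (0.312500/2) × 11.992650 = 1.873852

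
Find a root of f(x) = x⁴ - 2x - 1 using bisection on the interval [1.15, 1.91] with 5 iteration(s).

f(x) = x⁴ - 2x - 1
Initial interval: [1.15, 1.91]

Iteration 1:
  c_1 = (1.150000 + 1.910000)/2 = 1.530000
  f(c_1) = f(1.530000) = 1.419813
  f(a) × f(c) < 0, new interval: [1.150000, 1.530000]
Iteration 2:
  c_2 = (1.150000 + 1.530000)/2 = 1.340000
  f(c_2) = f(1.340000) = -0.455821
  f(a) × f(c) ≥ 0, new interval: [1.340000, 1.530000]
Iteration 3:
  c_3 = (1.340000 + 1.530000)/2 = 1.435000
  f(c_3) = f(1.435000) = 0.370408
  f(a) × f(c) < 0, new interval: [1.340000, 1.435000]
Iteration 4:
  c_4 = (1.340000 + 1.435000)/2 = 1.387500
  f(c_4) = f(1.387500) = -0.068773
  f(a) × f(c) ≥ 0, new interval: [1.387500, 1.435000]
Iteration 5:
  c_5 = (1.387500 + 1.435000)/2 = 1.411250
  f(c_5) = f(1.411250) = 0.144076
  f(a) × f(c) < 0, new interval: [1.387500, 1.411250]

After 5 iteration(s), the approximation is c_5 = 1.411250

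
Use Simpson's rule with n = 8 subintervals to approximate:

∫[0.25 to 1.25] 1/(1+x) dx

f(x) = 1/(1+x)
a = 0.25, b = 1.25, n = 8
h = (b - a)/n = 0.125000

Simpson's rule: (h/3)[f(x₀) + 4f(x₁) + 2f(x₂) + ... + f(xₙ)]

x_0 = 0.2500, f(x_0) = 0.800000, coefficient = 1
x_1 = 0.3750, f(x_1) = 0.727273, coefficient = 4
x_2 = 0.5000, f(x_2) = 0.666667, coefficient = 2
x_3 = 0.6250, f(x_3) = 0.615385, coefficient = 4
x_4 = 0.7500, f(x_4) = 0.571429, coefficient = 2
x_5 = 0.8750, f(x_5) = 0.533333, coefficient = 4
x_6 = 1.0000, f(x_6) = 0.500000, coefficient = 2
x_7 = 1.1250, f(x_7) = 0.470588, coefficient = 4
x_8 = 1.2500, f(x_8) = 0.444444, coefficient = 1

I ≈ (0.125000/3) × 14.106951 = 0.587790
Exact value: 0.587787
Error: 0.000003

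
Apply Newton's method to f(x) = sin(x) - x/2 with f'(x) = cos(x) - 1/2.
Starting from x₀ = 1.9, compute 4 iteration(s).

f(x) = sin(x) - x/2
f'(x) = cos(x) - 1/2
x₀ = 1.9

Newton-Raphson formula: x_{n+1} = x_n - f(x_n)/f'(x_n)

Iteration 1:
  f(1.900000) = -0.003700
  f'(1.900000) = -0.823290
  x_1 = 1.900000 - (-0.003700)/(-0.823290) = 1.895506
Iteration 2:
  f(1.895506) = -0.000010
  f'(1.895506) = -0.819034
  x_2 = 1.895506 - (-0.000010)/(-0.819034) = 1.895494
Iteration 3:
  f(1.895494) = 0.000000
  f'(1.895494) = -0.819023
  x_3 = 1.895494 - 0.000000/(-0.819023) = 1.895494
Iteration 4:
  f(1.895494) = 0.000000
  f'(1.895494) = -0.819023
  x_4 = 1.895494 - 0.000000/(-0.819023) = 1.895494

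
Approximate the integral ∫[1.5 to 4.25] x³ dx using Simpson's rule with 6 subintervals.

f(x) = x³
a = 1.5, b = 4.25, n = 6
h = (b - a)/n = 0.458333

Simpson's rule: (h/3)[f(x₀) + 4f(x₁) + 2f(x₂) + ... + f(xₙ)]

x_0 = 1.5000, f(x_0) = 3.375000, coefficient = 1
x_1 = 1.9583, f(x_1) = 7.510344, coefficient = 4
x_2 = 2.4167, f(x_2) = 14.114005, coefficient = 2
x_3 = 2.8750, f(x_3) = 23.763672, coefficient = 4
x_4 = 3.3333, f(x_4) = 37.037037, coefficient = 2
x_5 = 3.7917, f(x_5) = 54.511791, coefficient = 4
x_6 = 4.2500, f(x_6) = 76.765625, coefficient = 1

I ≈ (0.458333/3) × 525.585938 = 80.297852
Exact value: 80.297852
Error: 0.000000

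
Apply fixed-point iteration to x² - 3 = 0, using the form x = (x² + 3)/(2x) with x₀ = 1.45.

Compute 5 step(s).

Equation: x² - 3 = 0
Fixed-point form: x = (x² + 3)/(2x)
x₀ = 1.45

x_1 = g(1.450000) = 1.759483
x_2 = g(1.759483) = 1.732265
x_3 = g(1.732265) = 1.732051
x_4 = g(1.732051) = 1.732051
x_5 = g(1.732051) = 1.732051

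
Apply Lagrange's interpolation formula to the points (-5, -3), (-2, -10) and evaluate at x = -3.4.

Lagrange interpolation formula:
P(x) = Σ yᵢ × Lᵢ(x)
where Lᵢ(x) = Π_{j≠i} (x - xⱼ)/(xᵢ - xⱼ)

L_0(-3.4) = (-3.4 - (-2))/(-5 - (-2)) = 0.466667
L_1(-3.4) = (-3.4 - (-5))/(-2 - (-5)) = 0.533333

P(-3.4) = (-3)×L_0(-3.4) + (-10)×L_1(-3.4)
P(-3.4) = -6.733333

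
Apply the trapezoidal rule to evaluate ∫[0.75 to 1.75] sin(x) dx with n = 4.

f(x) = sin(x)
a = 0.75, b = 1.75, n = 4
h = (b - a)/n = 0.250000

Trapezoidal rule: (h/2)[f(x₀) + 2f(x₁) + 2f(x₂) + ... + f(xₙ)]

x_0 = 0.7500, f(x_0) = 0.681639, coefficient = 1
x_1 = 1.0000, f(x_1) = 0.841471, coefficient = 2
x_2 = 1.2500, f(x_2) = 0.948985, coefficient = 2
x_3 = 1.5000, f(x_3) = 0.997495, coefficient = 2
x_4 = 1.7500, f(x_4) = 0.983986, coefficient = 1

I ≈ (0.250000/2) × 7.241526 = 0.905191
Exact value: 0.909935
Error: 0.004744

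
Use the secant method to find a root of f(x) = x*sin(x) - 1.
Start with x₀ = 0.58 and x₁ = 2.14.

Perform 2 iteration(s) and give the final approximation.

f(x) = x*sin(x) - 1
x₀ = 0.58, x₁ = 2.14

Secant formula: x_{n+1} = x_n - f(x_n)(x_n - x_{n-1})/(f(x_n) - f(x_{n-1}))

Iteration 1:
  f(0.580000) = -0.682146
  f(2.140000) = 0.802587
  x_2 = 2.140000 - 0.802587×(2.140000 - 0.580000)/(0.802587 - (-0.682146))
       = 1.296727
Iteration 2:
  f(2.140000) = 0.802587
  f(1.296727) = 0.248330
  x_3 = 1.296727 - 0.248330×(1.296727 - 2.140000)/(0.248330 - 0.802587)
       = 0.918907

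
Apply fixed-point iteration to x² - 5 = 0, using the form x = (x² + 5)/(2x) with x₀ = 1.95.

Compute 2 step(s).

Equation: x² - 5 = 0
Fixed-point form: x = (x² + 5)/(2x)
x₀ = 1.95

x_1 = g(1.950000) = 2.257051
x_2 = g(2.257051) = 2.236166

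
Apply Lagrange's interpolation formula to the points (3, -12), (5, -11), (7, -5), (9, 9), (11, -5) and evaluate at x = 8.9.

Lagrange interpolation formula:
P(x) = Σ yᵢ × Lᵢ(x)
where Lᵢ(x) = Π_{j≠i} (x - xⱼ)/(xᵢ - xⱼ)

L_0(8.9) = (8.9 - 5)/(3 - 5) × (8.9 - 7)/(3 - 7) × (8.9 - 9)/(3 - 9) × (8.9 - 11)/(3 - 11) = 0.004052
L_1(8.9) = (8.9 - 3)/(5 - 3) × (8.9 - 7)/(5 - 7) × (8.9 - 9)/(5 - 9) × (8.9 - 11)/(5 - 11) = -0.024522
L_2(8.9) = (8.9 - 3)/(7 - 3) × (8.9 - 5)/(7 - 5) × (8.9 - 9)/(7 - 9) × (8.9 - 11)/(7 - 11) = 0.075502
L_3(8.9) = (8.9 - 3)/(9 - 3) × (8.9 - 5)/(9 - 5) × (8.9 - 7)/(9 - 7) × (8.9 - 11)/(9 - 11) = 0.956353
L_4(8.9) = (8.9 - 3)/(11 - 3) × (8.9 - 5)/(11 - 5) × (8.9 - 7)/(11 - 7) × (8.9 - 9)/(11 - 9) = -0.011385

P(8.9) = (-12)×L_0(8.9) + (-11)×L_1(8.9) + (-5)×L_2(8.9) + 9×L_3(8.9) + (-5)×L_4(8.9)
P(8.9) = 8.507709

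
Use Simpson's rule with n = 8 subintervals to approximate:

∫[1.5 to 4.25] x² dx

f(x) = x²
a = 1.5, b = 4.25, n = 8
h = (b - a)/n = 0.343750

Simpson's rule: (h/3)[f(x₀) + 4f(x₁) + 2f(x₂) + ... + f(xₙ)]

x_0 = 1.5000, f(x_0) = 2.250000, coefficient = 1
x_1 = 1.8438, f(x_1) = 3.399414, coefficient = 4
x_2 = 2.1875, f(x_2) = 4.785156, coefficient = 2
x_3 = 2.5312, f(x_3) = 6.407227, coefficient = 4
x_4 = 2.8750, f(x_4) = 8.265625, coefficient = 2
x_5 = 3.2188, f(x_5) = 10.360352, coefficient = 4
x_6 = 3.5625, f(x_6) = 12.691406, coefficient = 2
x_7 = 3.9062, f(x_7) = 15.258789, coefficient = 4
x_8 = 4.2500, f(x_8) = 18.062500, coefficient = 1

I ≈ (0.343750/3) × 213.500000 = 24.463542
Exact value: 24.463542
Error: 0.000000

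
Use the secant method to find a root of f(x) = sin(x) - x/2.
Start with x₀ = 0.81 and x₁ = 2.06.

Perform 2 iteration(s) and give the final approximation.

f(x) = sin(x) - x/2
x₀ = 0.81, x₁ = 2.06

Secant formula: x_{n+1} = x_n - f(x_n)(x_n - x_{n-1})/(f(x_n) - f(x_{n-1}))

Iteration 1:
  f(0.810000) = 0.319287
  f(2.060000) = -0.147293
  x_2 = 2.060000 - (-0.147293)×(2.060000 - 0.810000)/(-0.147293 - 0.319287)
       = 1.665393
Iteration 2:
  f(2.060000) = -0.147293
  f(1.665393) = 0.162833
  x_3 = 1.665393 - 0.162833×(1.665393 - 2.060000)/(0.162833 - (-0.147293))
       = 1.872583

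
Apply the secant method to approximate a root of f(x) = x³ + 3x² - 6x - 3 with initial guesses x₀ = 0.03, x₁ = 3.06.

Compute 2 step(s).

f(x) = x³ + 3x² - 6x - 3
x₀ = 0.03, x₁ = 3.06

Secant formula: x_{n+1} = x_n - f(x_n)(x_n - x_{n-1})/(f(x_n) - f(x_{n-1}))

Iteration 1:
  f(0.030000) = -3.177273
  f(3.060000) = 35.383416
  x_2 = 3.060000 - 35.383416×(3.060000 - 0.030000)/(35.383416 - (-3.177273))
       = 0.279662
Iteration 2:
  f(3.060000) = 35.383416
  f(0.279662) = -4.421467
  x_3 = 0.279662 - (-4.421467)×(0.279662 - 3.060000)/(-4.421467 - 35.383416)
       = 0.588498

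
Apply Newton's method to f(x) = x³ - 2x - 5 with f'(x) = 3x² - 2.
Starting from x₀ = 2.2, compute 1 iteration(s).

f(x) = x³ - 2x - 5
f'(x) = 3x² - 2
x₀ = 2.2

Newton-Raphson formula: x_{n+1} = x_n - f(x_n)/f'(x_n)

Iteration 1:
  f(2.200000) = 1.248000
  f'(2.200000) = 12.520000
  x_1 = 2.200000 - 1.248000/12.520000 = 2.100319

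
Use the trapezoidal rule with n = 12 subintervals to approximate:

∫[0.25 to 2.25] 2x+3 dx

f(x) = 2x+3
a = 0.25, b = 2.25, n = 12
h = (b - a)/n = 0.166667

Trapezoidal rule: (h/2)[f(x₀) + 2f(x₁) + 2f(x₂) + ... + f(xₙ)]

x_0 = 0.2500, f(x_0) = 3.500000, coefficient = 1
x_1 = 0.4167, f(x_1) = 3.833333, coefficient = 2
x_2 = 0.5833, f(x_2) = 4.166667, coefficient = 2
x_3 = 0.7500, f(x_3) = 4.500000, coefficient = 2
x_4 = 0.9167, f(x_4) = 4.833333, coefficient = 2
x_5 = 1.0833, f(x_5) = 5.166667, coefficient = 2
x_6 = 1.2500, f(x_6) = 5.500000, coefficient = 2
x_7 = 1.4167, f(x_7) = 5.833333, coefficient = 2
x_8 = 1.5833, f(x_8) = 6.166667, coefficient = 2
x_9 = 1.7500, f(x_9) = 6.500000, coefficient = 2
x_10 = 1.9167, f(x_10) = 6.833333, coefficient = 2
x_11 = 2.0833, f(x_11) = 7.166667, coefficient = 2
x_12 = 2.2500, f(x_12) = 7.500000, coefficient = 1

I ≈ (0.166667/2) × 132.000000 = 11.000000
Exact value: 11.000000
Error: 0.000000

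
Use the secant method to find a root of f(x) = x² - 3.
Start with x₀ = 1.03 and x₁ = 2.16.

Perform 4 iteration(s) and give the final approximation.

f(x) = x² - 3
x₀ = 1.03, x₁ = 2.16

Secant formula: x_{n+1} = x_n - f(x_n)(x_n - x_{n-1})/(f(x_n) - f(x_{n-1}))

Iteration 1:
  f(1.030000) = -1.939100
  f(2.160000) = 1.665600
  x_2 = 2.160000 - 1.665600×(2.160000 - 1.030000)/(1.665600 - (-1.939100))
       = 1.637868
Iteration 2:
  f(2.160000) = 1.665600
  f(1.637868) = -0.317387
  x_3 = 1.637868 - (-0.317387)×(1.637868 - 2.160000)/(-0.317387 - 1.665600)
       = 1.721438
Iteration 3:
  f(1.637868) = -0.317387
  f(1.721438) = -0.036651
  x_4 = 1.721438 - (-0.036651)×(1.721438 - 1.637868)/(-0.036651 - (-0.317387))
       = 1.732348
Iteration 4:
  f(1.721438) = -0.036651
  f(1.732348) = 0.001031
  x_5 = 1.732348 - 0.001031×(1.732348 - 1.721438)/(0.001031 - (-0.036651))
       = 1.732050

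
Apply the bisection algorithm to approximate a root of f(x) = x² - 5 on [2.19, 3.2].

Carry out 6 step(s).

f(x) = x² - 5
Initial interval: [2.19, 3.2]

Iteration 1:
  c_1 = (2.190000 + 3.200000)/2 = 2.695000
  f(c_1) = f(2.695000) = 2.263025
  f(a) × f(c) < 0, new interval: [2.190000, 2.695000]
Iteration 2:
  c_2 = (2.190000 + 2.695000)/2 = 2.442500
  f(c_2) = f(2.442500) = 0.965806
  f(a) × f(c) < 0, new interval: [2.190000, 2.442500]
Iteration 3:
  c_3 = (2.190000 + 2.442500)/2 = 2.316250
  f(c_3) = f(2.316250) = 0.365014
  f(a) × f(c) < 0, new interval: [2.190000, 2.316250]
Iteration 4:
  c_4 = (2.190000 + 2.316250)/2 = 2.253125
  f(c_4) = f(2.253125) = 0.076572
  f(a) × f(c) < 0, new interval: [2.190000, 2.253125]
Iteration 5:
  c_5 = (2.190000 + 2.253125)/2 = 2.221563
  f(c_5) = f(2.221563) = -0.064660
  f(a) × f(c) ≥ 0, new interval: [2.221563, 2.253125]
Iteration 6:
  c_6 = (2.221563 + 2.253125)/2 = 2.237344
  f(c_6) = f(2.237344) = 0.005707
  f(a) × f(c) < 0, new interval: [2.221563, 2.237344]

After 6 iteration(s), the approximation is c_6 = 2.237344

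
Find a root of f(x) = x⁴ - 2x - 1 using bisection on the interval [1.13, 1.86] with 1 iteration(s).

f(x) = x⁴ - 2x - 1
Initial interval: [1.13, 1.86]

Iteration 1:
  c_1 = (1.130000 + 1.860000)/2 = 1.495000
  f(c_1) = f(1.495000) = 1.005337
  f(a) × f(c) < 0, new interval: [1.130000, 1.495000]

After 1 iteration(s), the approximation is c_1 = 1.495000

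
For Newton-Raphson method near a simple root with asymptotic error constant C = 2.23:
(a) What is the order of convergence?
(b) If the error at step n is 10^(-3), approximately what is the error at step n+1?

(a) Newton-Raphson has quadratic (order 2) convergence near simple roots.
    This means |e_{n+1}| ≈ C|e_n|².

(b) With |e_n| = 10^(-3) and C = 2.23:
    |e_{n+1}| ≈ 2.23 × (10^(-3))² = 2.23 × 10^(-6)

(a) 2 (quadratic); (b) |e_{n+1}| ≈ 2.230e-06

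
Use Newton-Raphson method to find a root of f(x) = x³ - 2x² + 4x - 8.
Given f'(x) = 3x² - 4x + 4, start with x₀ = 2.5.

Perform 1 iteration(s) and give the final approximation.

f(x) = x³ - 2x² + 4x - 8
f'(x) = 3x² - 4x + 4
x₀ = 2.5

Newton-Raphson formula: x_{n+1} = x_n - f(x_n)/f'(x_n)

Iteration 1:
  f(2.500000) = 5.125000
  f'(2.500000) = 12.750000
  x_1 = 2.500000 - 5.125000/12.750000 = 2.098039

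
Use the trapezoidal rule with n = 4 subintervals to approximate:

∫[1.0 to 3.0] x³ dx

f(x) = x³
a = 1.0, b = 3.0, n = 4
h = (b - a)/n = 0.500000

Trapezoidal rule: (h/2)[f(x₀) + 2f(x₁) + 2f(x₂) + ... + f(xₙ)]

x_0 = 1.0000, f(x_0) = 1.000000, coefficient = 1
x_1 = 1.5000, f(x_1) = 3.375000, coefficient = 2
x_2 = 2.0000, f(x_2) = 8.000000, coefficient = 2
x_3 = 2.5000, f(x_3) = 15.625000, coefficient = 2
x_4 = 3.0000, f(x_4) = 27.000000, coefficient = 1

I ≈ (0.500000/2) × 82.000000 = 20.500000
Exact value: 20.000000
Error: 0.500000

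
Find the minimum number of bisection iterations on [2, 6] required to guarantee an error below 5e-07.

We need (b-a)/2^n ≤ 5e-07
(6 - 2)/2^n ≤ 5e-07
4/2^n ≤ 5e-07
2^n ≥ 8000000
n ≥ log₂(8000000) = 22.93
n ≥ 23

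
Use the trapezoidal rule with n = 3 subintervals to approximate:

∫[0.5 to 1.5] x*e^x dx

f(x) = x*e^x
a = 0.5, b = 1.5, n = 3
h = (b - a)/n = 0.333333

Trapezoidal rule: (h/2)[f(x₀) + 2f(x₁) + 2f(x₂) + ... + f(xₙ)]

x_0 = 0.5000, f(x_0) = 0.824361, coefficient = 1
x_1 = 0.8333, f(x_1) = 1.917480, coefficient = 2
x_2 = 1.1667, f(x_2) = 3.746482, coefficient = 2
x_3 = 1.5000, f(x_3) = 6.722534, coefficient = 1

I ≈ (0.333333/2) × 18.874819 = 3.145803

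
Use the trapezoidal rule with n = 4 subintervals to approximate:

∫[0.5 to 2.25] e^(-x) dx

f(x) = e^(-x)
a = 0.5, b = 2.25, n = 4
h = (b - a)/n = 0.437500

Trapezoidal rule: (h/2)[f(x₀) + 2f(x₁) + 2f(x₂) + ... + f(xₙ)]

x_0 = 0.5000, f(x_0) = 0.606531, coefficient = 1
x_1 = 0.9375, f(x_1) = 0.391606, coefficient = 2
x_2 = 1.3750, f(x_2) = 0.252840, coefficient = 2
x_3 = 1.8125, f(x_3) = 0.163246, coefficient = 2
x_4 = 2.2500, f(x_4) = 0.105399, coefficient = 1

I ≈ (0.437500/2) × 2.327311 = 0.509099
Exact value: 0.501131
Error: 0.007968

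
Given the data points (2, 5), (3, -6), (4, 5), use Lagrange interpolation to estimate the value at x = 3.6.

Lagrange interpolation formula:
P(x) = Σ yᵢ × Lᵢ(x)
where Lᵢ(x) = Π_{j≠i} (x - xⱼ)/(xᵢ - xⱼ)

L_0(3.6) = (3.6 - 3)/(2 - 3) × (3.6 - 4)/(2 - 4) = -0.120000
L_1(3.6) = (3.6 - 2)/(3 - 2) × (3.6 - 4)/(3 - 4) = 0.640000
L_2(3.6) = (3.6 - 2)/(4 - 2) × (3.6 - 3)/(4 - 3) = 0.480000

P(3.6) = 5×L_0(3.6) + (-6)×L_1(3.6) + 5×L_2(3.6)
P(3.6) = -2.040000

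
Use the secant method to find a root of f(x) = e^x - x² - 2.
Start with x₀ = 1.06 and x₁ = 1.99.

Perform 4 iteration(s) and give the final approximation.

f(x) = e^x - x² - 2
x₀ = 1.06, x₁ = 1.99

Secant formula: x_{n+1} = x_n - f(x_n)(x_n - x_{n-1})/(f(x_n) - f(x_{n-1}))

Iteration 1:
  f(1.060000) = -0.237229
  f(1.990000) = 1.355434
  x_2 = 1.990000 - 1.355434×(1.990000 - 1.060000)/(1.355434 - (-0.237229))
       = 1.198525
Iteration 2:
  f(1.990000) = 1.355434
  f(1.198525) = -0.121239
  x_3 = 1.198525 - (-0.121239)×(1.198525 - 1.990000)/(-0.121239 - 1.355434)
       = 1.263507
Iteration 3:
  f(1.198525) = -0.121239
  f(1.263507) = -0.058643
  x_4 = 1.263507 - (-0.058643)×(1.263507 - 1.198525)/(-0.058643 - (-0.121239))
       = 1.324386
Iteration 4:
  f(1.263507) = -0.058643
  f(1.324386) = 0.005877
  x_5 = 1.324386 - 0.005877×(1.324386 - 1.263507)/(0.005877 - (-0.058643))
       = 1.318840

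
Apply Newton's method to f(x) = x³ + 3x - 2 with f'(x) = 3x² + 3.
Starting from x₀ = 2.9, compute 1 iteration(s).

f(x) = x³ + 3x - 2
f'(x) = 3x² + 3
x₀ = 2.9

Newton-Raphson formula: x_{n+1} = x_n - f(x_n)/f'(x_n)

Iteration 1:
  f(2.900000) = 31.089000
  f'(2.900000) = 28.230000
  x_1 = 2.900000 - 31.089000/28.230000 = 1.798725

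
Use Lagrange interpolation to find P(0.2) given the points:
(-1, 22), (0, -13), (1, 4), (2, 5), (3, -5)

Lagrange interpolation formula:
P(x) = Σ yᵢ × Lᵢ(x)
where Lᵢ(x) = Π_{j≠i} (x - xⱼ)/(xᵢ - xⱼ)

L_0(0.2) = (0.2 - 0)/(-1 - 0) × (0.2 - 1)/(-1 - 1) × (0.2 - 2)/(-1 - 2) × (0.2 - 3)/(-1 - 3) = -0.033600
L_1(0.2) = (0.2 - (-1))/(0 - (-1)) × (0.2 - 1)/(0 - 1) × (0.2 - 2)/(0 - 2) × (0.2 - 3)/(0 - 3) = 0.806400
L_2(0.2) = (0.2 - (-1))/(1 - (-1)) × (0.2 - 0)/(1 - 0) × (0.2 - 2)/(1 - 2) × (0.2 - 3)/(1 - 3) = 0.302400
L_3(0.2) = (0.2 - (-1))/(2 - (-1)) × (0.2 - 0)/(2 - 0) × (0.2 - 1)/(2 - 1) × (0.2 - 3)/(2 - 3) = -0.089600
L_4(0.2) = (0.2 - (-1))/(3 - (-1)) × (0.2 - 0)/(3 - 0) × (0.2 - 1)/(3 - 1) × (0.2 - 2)/(3 - 2) = 0.014400

P(0.2) = 22×L_0(0.2) + (-13)×L_1(0.2) + 4×L_2(0.2) + 5×L_3(0.2) + (-5)×L_4(0.2)
P(0.2) = -10.532800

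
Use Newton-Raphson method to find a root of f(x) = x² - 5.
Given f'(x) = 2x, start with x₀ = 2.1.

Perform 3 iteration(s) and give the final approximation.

f(x) = x² - 5
f'(x) = 2x
x₀ = 2.1

Newton-Raphson formula: x_{n+1} = x_n - f(x_n)/f'(x_n)

Iteration 1:
  f(2.100000) = -0.590000
  f'(2.100000) = 4.200000
  x_1 = 2.100000 - (-0.590000)/4.200000 = 2.240476
Iteration 2:
  f(2.240476) = 0.019734
  f'(2.240476) = 4.480952
  x_2 = 2.240476 - 0.019734/4.480952 = 2.236072
Iteration 3:
  f(2.236072) = 0.000019
  f'(2.236072) = 4.472145
  x_3 = 2.236072 - 0.000019/4.472145 = 2.236068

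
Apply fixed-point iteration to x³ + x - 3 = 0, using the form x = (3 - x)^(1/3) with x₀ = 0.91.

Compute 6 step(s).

Equation: x³ + x - 3 = 0
Fixed-point form: x = (3 - x)^(1/3)
x₀ = 0.91

x_1 = g(0.910000) = 1.278543
x_2 = g(1.278543) = 1.198483
x_3 = g(1.198483) = 1.216782
x_4 = g(1.216782) = 1.212648
x_5 = g(1.212648) = 1.213584
x_6 = g(1.213584) = 1.213373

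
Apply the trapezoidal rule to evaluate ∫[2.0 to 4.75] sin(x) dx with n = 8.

f(x) = sin(x)
a = 2.0, b = 4.75, n = 8
h = (b - a)/n = 0.343750

Trapezoidal rule: (h/2)[f(x₀) + 2f(x₁) + 2f(x₂) + ... + f(xₙ)]

x_0 = 2.0000, f(x_0) = 0.909297, coefficient = 1
x_1 = 2.3438, f(x_1) = 0.715851, coefficient = 2
x_2 = 2.6875, f(x_2) = 0.438647, coefficient = 2
x_3 = 3.0312, f(x_3) = 0.110119, coefficient = 2
x_4 = 3.3750, f(x_4) = -0.231294, coefficient = 2
x_5 = 3.7188, f(x_5) = -0.545644, coefficient = 2
x_6 = 4.0625, f(x_6) = -0.796151, coefficient = 2
x_7 = 4.4062, f(x_7) = -0.953504, coefficient = 2
x_8 = 4.7500, f(x_8) = -0.999293, coefficient = 1

I ≈ (0.343750/2) × -2.613947 = -0.449272
Exact value: -0.453749
Error: 0.004477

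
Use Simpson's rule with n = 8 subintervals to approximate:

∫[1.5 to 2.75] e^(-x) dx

f(x) = e^(-x)
a = 1.5, b = 2.75, n = 8
h = (b - a)/n = 0.156250

Simpson's rule: (h/3)[f(x₀) + 4f(x₁) + 2f(x₂) + ... + f(xₙ)]

x_0 = 1.5000, f(x_0) = 0.223130, coefficient = 1
x_1 = 1.6562, f(x_1) = 0.190853, coefficient = 4
x_2 = 1.8125, f(x_2) = 0.163246, coefficient = 2
x_3 = 1.9688, f(x_3) = 0.139631, coefficient = 4
x_4 = 2.1250, f(x_4) = 0.119433, coefficient = 2
x_5 = 2.2812, f(x_5) = 0.102156, coefficient = 4
x_6 = 2.4375, f(x_6) = 0.087379, coefficient = 2
x_7 = 2.5938, f(x_7) = 0.074739, coefficient = 4
x_8 = 2.7500, f(x_8) = 0.063928, coefficient = 1

I ≈ (0.156250/3) × 3.056694 = 0.159203
Exact value: 0.159202
Error: 0.000001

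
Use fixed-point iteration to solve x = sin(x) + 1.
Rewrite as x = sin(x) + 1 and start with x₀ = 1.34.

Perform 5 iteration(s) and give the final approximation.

Equation: x = sin(x) + 1
Fixed-point form: x = sin(x) + 1
x₀ = 1.34

x_1 = g(1.340000) = 1.973485
x_2 = g(1.973485) = 1.920011
x_3 = g(1.920011) = 1.939642
x_4 = g(1.939642) = 1.932744
x_5 = g(1.932744) = 1.935209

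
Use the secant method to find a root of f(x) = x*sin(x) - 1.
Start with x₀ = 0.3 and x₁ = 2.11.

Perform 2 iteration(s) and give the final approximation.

f(x) = x*sin(x) - 1
x₀ = 0.3, x₁ = 2.11

Secant formula: x_{n+1} = x_n - f(x_n)(x_n - x_{n-1})/(f(x_n) - f(x_{n-1}))

Iteration 1:
  f(0.300000) = -0.911344
  f(2.110000) = 0.810629
  x_2 = 2.110000 - 0.810629×(2.110000 - 0.300000)/(0.810629 - (-0.911344))
       = 1.257932
Iteration 2:
  f(2.110000) = 0.810629
  f(1.257932) = 0.196867
  x_3 = 1.257932 - 0.196867×(1.257932 - 2.110000)/(0.196867 - 0.810629)
       = 0.984628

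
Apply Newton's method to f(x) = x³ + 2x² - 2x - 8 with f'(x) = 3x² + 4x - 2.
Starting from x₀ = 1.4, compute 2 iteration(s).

f(x) = x³ + 2x² - 2x - 8
f'(x) = 3x² + 4x - 2
x₀ = 1.4

Newton-Raphson formula: x_{n+1} = x_n - f(x_n)/f'(x_n)

Iteration 1:
  f(1.400000) = -4.136000
  f'(1.400000) = 9.480000
  x_1 = 1.400000 - (-4.136000)/9.480000 = 1.836287
Iteration 2:
  f(1.836287) = 1.263193
  f'(1.836287) = 15.460997
  x_2 = 1.836287 - 1.263193/15.460997 = 1.754585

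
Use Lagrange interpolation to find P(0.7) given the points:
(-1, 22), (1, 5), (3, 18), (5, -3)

Lagrange interpolation formula:
P(x) = Σ yᵢ × Lᵢ(x)
where Lᵢ(x) = Π_{j≠i} (x - xⱼ)/(xᵢ - xⱼ)

L_0(0.7) = (0.7 - 1)/(-1 - 1) × (0.7 - 3)/(-1 - 3) × (0.7 - 5)/(-1 - 5) = 0.061813
L_1(0.7) = (0.7 - (-1))/(1 - (-1)) × (0.7 - 3)/(1 - 3) × (0.7 - 5)/(1 - 5) = 1.050812
L_2(0.7) = (0.7 - (-1))/(3 - (-1)) × (0.7 - 1)/(3 - 1) × (0.7 - 5)/(3 - 5) = -0.137063
L_3(0.7) = (0.7 - (-1))/(5 - (-1)) × (0.7 - 1)/(5 - 1) × (0.7 - 3)/(5 - 3) = 0.024438

P(0.7) = 22×L_0(0.7) + 5×L_1(0.7) + 18×L_2(0.7) + (-3)×L_3(0.7)
P(0.7) = 4.073500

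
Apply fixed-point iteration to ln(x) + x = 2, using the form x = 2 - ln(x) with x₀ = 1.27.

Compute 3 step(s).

Equation: ln(x) + x = 2
Fixed-point form: x = 2 - ln(x)
x₀ = 1.27

x_1 = g(1.270000) = 1.760983
x_2 = g(1.760983) = 1.434128
x_3 = g(1.434128) = 1.639443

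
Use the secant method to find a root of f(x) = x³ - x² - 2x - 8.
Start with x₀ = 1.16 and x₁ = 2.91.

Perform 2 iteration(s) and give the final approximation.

f(x) = x³ - x² - 2x - 8
x₀ = 1.16, x₁ = 2.91

Secant formula: x_{n+1} = x_n - f(x_n)(x_n - x_{n-1})/(f(x_n) - f(x_{n-1}))

Iteration 1:
  f(1.160000) = -10.104704
  f(2.910000) = 2.354071
  x_2 = 2.910000 - 2.354071×(2.910000 - 1.160000)/(2.354071 - (-10.104704))
       = 2.579340
Iteration 2:
  f(2.910000) = 2.354071
  f(2.579340) = -2.651345
  x_3 = 2.579340 - (-2.651345)×(2.579340 - 2.910000)/(-2.651345 - 2.354071)
       = 2.754489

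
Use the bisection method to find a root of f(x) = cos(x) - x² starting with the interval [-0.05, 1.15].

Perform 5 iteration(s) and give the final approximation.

f(x) = cos(x) - x²
Initial interval: [-0.05, 1.15]

Iteration 1:
  c_1 = (-0.050000 + 1.150000)/2 = 0.550000
  f(c_1) = f(0.550000) = 0.550025
  f(a) × f(c) ≥ 0, new interval: [0.550000, 1.150000]
Iteration 2:
  c_2 = (0.550000 + 1.150000)/2 = 0.850000
  f(c_2) = f(0.850000) = -0.062517
  f(a) × f(c) < 0, new interval: [0.550000, 0.850000]
Iteration 3:
  c_3 = (0.550000 + 0.850000)/2 = 0.700000
  f(c_3) = f(0.700000) = 0.274842
  f(a) × f(c) ≥ 0, new interval: [0.700000, 0.850000]
Iteration 4:
  c_4 = (0.700000 + 0.850000)/2 = 0.775000
  f(c_4) = f(0.775000) = 0.113796
  f(a) × f(c) ≥ 0, new interval: [0.775000, 0.850000]
Iteration 5:
  c_5 = (0.775000 + 0.850000)/2 = 0.812500
  f(c_5) = f(0.812500) = 0.027529
  f(a) × f(c) ≥ 0, new interval: [0.812500, 0.850000]

After 5 iteration(s), the approximation is c_5 = 0.812500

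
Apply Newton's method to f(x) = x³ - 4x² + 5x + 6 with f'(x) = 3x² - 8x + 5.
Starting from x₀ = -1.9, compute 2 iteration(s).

f(x) = x³ - 4x² + 5x + 6
f'(x) = 3x² - 8x + 5
x₀ = -1.9

Newton-Raphson formula: x_{n+1} = x_n - f(x_n)/f'(x_n)

Iteration 1:
  f(-1.900000) = -24.799000
  f'(-1.900000) = 31.030000
  x_1 = -1.900000 - (-24.799000)/31.030000 = -1.100806
Iteration 2:
  f(-1.100806) = -5.685048
  f'(-1.100806) = 17.441765
  x_2 = -1.100806 - (-5.685048)/17.441765 = -0.774861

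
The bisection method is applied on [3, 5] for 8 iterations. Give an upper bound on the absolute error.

Bisection error bound: |error| ≤ (b-a)/2^n
|error| ≤ (5 - 3)/2^8 = 2/2^8
|error| ≤ 0.0078125000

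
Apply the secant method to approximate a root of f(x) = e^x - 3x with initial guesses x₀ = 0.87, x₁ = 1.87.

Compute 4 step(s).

f(x) = e^x - 3x
x₀ = 0.87, x₁ = 1.87

Secant formula: x_{n+1} = x_n - f(x_n)(x_n - x_{n-1})/(f(x_n) - f(x_{n-1}))

Iteration 1:
  f(0.870000) = -0.223089
  f(1.870000) = 0.878296
  x_2 = 1.870000 - 0.878296×(1.870000 - 0.870000)/(0.878296 - (-0.223089))
       = 1.072553
Iteration 2:
  f(1.870000) = 0.878296
  f(1.072553) = -0.294827
  x_3 = 1.072553 - (-0.294827)×(1.072553 - 1.870000)/(-0.294827 - 0.878296)
       = 1.272966
Iteration 3:
  f(1.072553) = -0.294827
  f(1.272966) = -0.247468
  x_4 = 1.272966 - (-0.247468)×(1.272966 - 1.072553)/(-0.247468 - (-0.294827))
       = 2.320203
Iteration 4:
  f(1.272966) = -0.247468
  f(2.320203) = 3.217129
  x_5 = 2.320203 - 3.217129×(2.320203 - 1.272966)/(3.217129 - (-0.247468))
       = 1.347768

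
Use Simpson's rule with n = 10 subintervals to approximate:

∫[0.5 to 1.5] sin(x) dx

f(x) = sin(x)
a = 0.5, b = 1.5, n = 10
h = (b - a)/n = 0.100000

Simpson's rule: (h/3)[f(x₀) + 4f(x₁) + 2f(x₂) + ... + f(xₙ)]

x_0 = 0.5000, f(x_0) = 0.479426, coefficient = 1
x_1 = 0.6000, f(x_1) = 0.564642, coefficient = 4
x_2 = 0.7000, f(x_2) = 0.644218, coefficient = 2
x_3 = 0.8000, f(x_3) = 0.717356, coefficient = 4
x_4 = 0.9000, f(x_4) = 0.783327, coefficient = 2
x_5 = 1.0000, f(x_5) = 0.841471, coefficient = 4
x_6 = 1.1000, f(x_6) = 0.891207, coefficient = 2
x_7 = 1.2000, f(x_7) = 0.932039, coefficient = 4
x_8 = 1.3000, f(x_8) = 0.963558, coefficient = 2
x_9 = 1.4000, f(x_9) = 0.985450, coefficient = 4
x_10 = 1.5000, f(x_10) = 0.997495, coefficient = 1

I ≈ (0.100000/3) × 24.205374 = 0.806846
Exact value: 0.806845
Error: 0.000000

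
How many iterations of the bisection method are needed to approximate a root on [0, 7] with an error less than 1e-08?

We need (b-a)/2^n ≤ 1e-08
(7 - 0)/2^n ≤ 1e-08
7/2^n ≤ 1e-08
2^n ≥ 700000000
n ≥ log₂(700000000) = 29.38
n ≥ 30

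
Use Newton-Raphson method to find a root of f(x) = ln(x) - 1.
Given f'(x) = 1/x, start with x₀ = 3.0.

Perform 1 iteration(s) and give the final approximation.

f(x) = ln(x) - 1
f'(x) = 1/x
x₀ = 3.0

Newton-Raphson formula: x_{n+1} = x_n - f(x_n)/f'(x_n)

Iteration 1:
  f(3.000000) = 0.098612
  f'(3.000000) = 0.333333
  x_1 = 3.000000 - 0.098612/0.333333 = 2.704163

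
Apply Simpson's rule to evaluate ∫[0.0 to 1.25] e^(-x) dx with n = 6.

f(x) = e^(-x)
a = 0.0, b = 1.25, n = 6
h = (b - a)/n = 0.208333

Simpson's rule: (h/3)[f(x₀) + 4f(x₁) + 2f(x₂) + ... + f(xₙ)]

x_0 = 0.0000, f(x_0) = 1.000000, coefficient = 1
x_1 = 0.2083, f(x_1) = 0.811936, coefficient = 4
x_2 = 0.4167, f(x_2) = 0.659241, coefficient = 2
x_3 = 0.6250, f(x_3) = 0.535261, coefficient = 4
x_4 = 0.8333, f(x_4) = 0.434598, coefficient = 2
x_5 = 1.0417, f(x_5) = 0.352866, coefficient = 4
x_6 = 1.2500, f(x_6) = 0.286505, coefficient = 1

I ≈ (0.208333/3) × 10.274438 = 0.713503
Exact value: 0.713495
Error: 0.000007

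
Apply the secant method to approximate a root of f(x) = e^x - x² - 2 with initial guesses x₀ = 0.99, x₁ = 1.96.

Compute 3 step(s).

f(x) = e^x - x² - 2
x₀ = 0.99, x₁ = 1.96

Secant formula: x_{n+1} = x_n - f(x_n)(x_n - x_{n-1})/(f(x_n) - f(x_{n-1}))

Iteration 1:
  f(0.990000) = -0.288866
  f(1.960000) = 1.257727
  x_2 = 1.960000 - 1.257727×(1.960000 - 0.990000)/(1.257727 - (-0.288866))
       = 1.171172
Iteration 2:
  f(1.960000) = 1.257727
  f(1.171172) = -0.145873
  x_3 = 1.171172 - (-0.145873)×(1.171172 - 1.960000)/(-0.145873 - 1.257727)
       = 1.253153
Iteration 3:
  f(1.171172) = -0.145873
  f(1.253153) = -0.069027
  x_4 = 1.253153 - (-0.069027)×(1.253153 - 1.171172)/(-0.069027 - (-0.145873))
       = 1.326793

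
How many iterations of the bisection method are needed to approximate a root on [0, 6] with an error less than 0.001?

We need (b-a)/2^n ≤ 0.001
(6 - 0)/2^n ≤ 0.001
6/2^n ≤ 0.001
2^n ≥ 6000
n ≥ log₂(6000) = 12.55
n ≥ 13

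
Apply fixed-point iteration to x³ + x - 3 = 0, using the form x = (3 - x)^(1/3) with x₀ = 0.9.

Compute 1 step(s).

Equation: x³ + x - 3 = 0
Fixed-point form: x = (3 - x)^(1/3)
x₀ = 0.9

x_1 = g(0.900000) = 1.280579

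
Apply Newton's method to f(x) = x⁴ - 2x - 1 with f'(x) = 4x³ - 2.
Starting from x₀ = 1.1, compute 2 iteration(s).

f(x) = x⁴ - 2x - 1
f'(x) = 4x³ - 2
x₀ = 1.1

Newton-Raphson formula: x_{n+1} = x_n - f(x_n)/f'(x_n)

Iteration 1:
  f(1.100000) = -1.735900
  f'(1.100000) = 3.324000
  x_1 = 1.100000 - (-1.735900)/3.324000 = 1.622232
Iteration 2:
  f(1.622232) = 2.681051
  f'(1.622232) = 15.076509
  x_2 = 1.622232 - 2.681051/15.076509 = 1.444403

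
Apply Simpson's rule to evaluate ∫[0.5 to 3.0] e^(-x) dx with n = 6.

f(x) = e^(-x)
a = 0.5, b = 3.0, n = 6
h = (b - a)/n = 0.416667

Simpson's rule: (h/3)[f(x₀) + 4f(x₁) + 2f(x₂) + ... + f(xₙ)]

x_0 = 0.5000, f(x_0) = 0.606531, coefficient = 1
x_1 = 0.9167, f(x_1) = 0.399850, coefficient = 4
x_2 = 1.3333, f(x_2) = 0.263597, coefficient = 2
x_3 = 1.7500, f(x_3) = 0.173774, coefficient = 4
x_4 = 2.1667, f(x_4) = 0.114559, coefficient = 2
x_5 = 2.5833, f(x_5) = 0.075522, coefficient = 4
x_6 = 3.0000, f(x_6) = 0.049787, coefficient = 1

I ≈ (0.416667/3) × 4.009211 = 0.556835
Exact value: 0.556744
Error: 0.000091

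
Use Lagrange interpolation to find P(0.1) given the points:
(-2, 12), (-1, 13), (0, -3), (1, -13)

Lagrange interpolation formula:
P(x) = Σ yᵢ × Lᵢ(x)
where Lᵢ(x) = Π_{j≠i} (x - xⱼ)/(xᵢ - xⱼ)

L_0(0.1) = (0.1 - (-1))/(-2 - (-1)) × (0.1 - 0)/(-2 - 0) × (0.1 - 1)/(-2 - 1) = 0.016500
L_1(0.1) = (0.1 - (-2))/(-1 - (-2)) × (0.1 - 0)/(-1 - 0) × (0.1 - 1)/(-1 - 1) = -0.094500
L_2(0.1) = (0.1 - (-2))/(0 - (-2)) × (0.1 - (-1))/(0 - (-1)) × (0.1 - 1)/(0 - 1) = 1.039500
L_3(0.1) = (0.1 - (-2))/(1 - (-2)) × (0.1 - (-1))/(1 - (-1)) × (0.1 - 0)/(1 - 0) = 0.038500

P(0.1) = 12×L_0(0.1) + 13×L_1(0.1) + (-3)×L_2(0.1) + (-13)×L_3(0.1)
P(0.1) = -4.649500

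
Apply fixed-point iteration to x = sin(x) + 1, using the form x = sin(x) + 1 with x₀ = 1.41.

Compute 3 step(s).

Equation: x = sin(x) + 1
Fixed-point form: x = sin(x) + 1
x₀ = 1.41

x_1 = g(1.410000) = 1.987100
x_2 = g(1.987100) = 1.914590
x_3 = g(1.914590) = 1.941483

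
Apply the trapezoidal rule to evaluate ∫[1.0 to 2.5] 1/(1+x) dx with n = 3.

f(x) = 1/(1+x)
a = 1.0, b = 2.5, n = 3
h = (b - a)/n = 0.500000

Trapezoidal rule: (h/2)[f(x₀) + 2f(x₁) + 2f(x₂) + ... + f(xₙ)]

x_0 = 1.0000, f(x_0) = 0.500000, coefficient = 1
x_1 = 1.5000, f(x_1) = 0.400000, coefficient = 2
x_2 = 2.0000, f(x_2) = 0.333333, coefficient = 2
x_3 = 2.5000, f(x_3) = 0.285714, coefficient = 1

I ≈ (0.500000/2) × 2.252381 = 0.563095
Exact value: 0.559616
Error: 0.003479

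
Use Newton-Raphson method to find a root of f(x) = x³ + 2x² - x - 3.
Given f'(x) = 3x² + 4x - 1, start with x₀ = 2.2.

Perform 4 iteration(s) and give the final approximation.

f(x) = x³ + 2x² - x - 3
f'(x) = 3x² + 4x - 1
x₀ = 2.2

Newton-Raphson formula: x_{n+1} = x_n - f(x_n)/f'(x_n)

Iteration 1:
  f(2.200000) = 15.128000
  f'(2.200000) = 22.320000
  x_1 = 2.200000 - 15.128000/22.320000 = 1.522222
Iteration 2:
  f(1.522222) = 3.639332
  f'(1.522222) = 12.040370
  x_2 = 1.522222 - 3.639332/12.040370 = 1.219961
Iteration 3:
  f(1.219961) = 0.572326
  f'(1.219961) = 8.344763
  x_3 = 1.219961 - 0.572326/8.344763 = 1.151376
Iteration 4:
  f(1.151376) = 0.026301
  f'(1.151376) = 7.582508
  x_4 = 1.151376 - 0.026301/7.582508 = 1.147908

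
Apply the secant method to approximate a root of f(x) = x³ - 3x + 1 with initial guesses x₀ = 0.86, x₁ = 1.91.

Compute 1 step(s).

f(x) = x³ - 3x + 1
x₀ = 0.86, x₁ = 1.91

Secant formula: x_{n+1} = x_n - f(x_n)(x_n - x_{n-1})/(f(x_n) - f(x_{n-1}))

Iteration 1:
  f(0.860000) = -0.943944
  f(1.910000) = 2.237871
  x_2 = 1.910000 - 2.237871×(1.910000 - 0.860000)/(2.237871 - (-0.943944))
       = 1.171502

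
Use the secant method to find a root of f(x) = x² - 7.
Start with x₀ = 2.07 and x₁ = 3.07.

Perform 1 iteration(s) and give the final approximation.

f(x) = x² - 7
x₀ = 2.07, x₁ = 3.07

Secant formula: x_{n+1} = x_n - f(x_n)(x_n - x_{n-1})/(f(x_n) - f(x_{n-1}))

Iteration 1:
  f(2.070000) = -2.715100
  f(3.070000) = 2.424900
  x_2 = 3.070000 - 2.424900×(3.070000 - 2.070000)/(2.424900 - (-2.715100))
       = 2.598230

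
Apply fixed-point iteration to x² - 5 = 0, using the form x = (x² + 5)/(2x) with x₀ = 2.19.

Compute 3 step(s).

Equation: x² - 5 = 0
Fixed-point form: x = (x² + 5)/(2x)
x₀ = 2.19

x_1 = g(2.190000) = 2.236553
x_2 = g(2.236553) = 2.236068
x_3 = g(2.236068) = 2.236068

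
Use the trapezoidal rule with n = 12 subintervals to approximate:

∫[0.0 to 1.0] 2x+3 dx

f(x) = 2x+3
a = 0.0, b = 1.0, n = 12
h = (b - a)/n = 0.083333

Trapezoidal rule: (h/2)[f(x₀) + 2f(x₁) + 2f(x₂) + ... + f(xₙ)]

x_0 = 0.0000, f(x_0) = 3.000000, coefficient = 1
x_1 = 0.0833, f(x_1) = 3.166667, coefficient = 2
x_2 = 0.1667, f(x_2) = 3.333333, coefficient = 2
x_3 = 0.2500, f(x_3) = 3.500000, coefficient = 2
x_4 = 0.3333, f(x_4) = 3.666667, coefficient = 2
x_5 = 0.4167, f(x_5) = 3.833333, coefficient = 2
x_6 = 0.5000, f(x_6) = 4.000000, coefficient = 2
x_7 = 0.5833, f(x_7) = 4.166667, coefficient = 2
x_8 = 0.6667, f(x_8) = 4.333333, coefficient = 2
x_9 = 0.7500, f(x_9) = 4.500000, coefficient = 2
x_10 = 0.8333, f(x_10) = 4.666667, coefficient = 2
x_11 = 0.9167, f(x_11) = 4.833333, coefficient = 2
x_12 = 1.0000, f(x_12) = 5.000000, coefficient = 1

I ≈ (0.083333/2) × 96.000000 = 4.000000
Exact value: 4.000000
Error: 0.000000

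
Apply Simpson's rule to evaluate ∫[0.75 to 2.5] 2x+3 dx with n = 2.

f(x) = 2x+3
a = 0.75, b = 2.5, n = 2
h = (b - a)/n = 0.875000

Simpson's rule: (h/3)[f(x₀) + 4f(x₁) + 2f(x₂) + ... + f(xₙ)]

x_0 = 0.7500, f(x_0) = 4.500000, coefficient = 1
x_1 = 1.6250, f(x_1) = 6.250000, coefficient = 4
x_2 = 2.5000, f(x_2) = 8.000000, coefficient = 1

I ≈ (0.875000/3) × 37.500000 = 10.937500
Exact value: 10.937500
Error: 0.000000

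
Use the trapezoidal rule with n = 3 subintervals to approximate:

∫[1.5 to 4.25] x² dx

f(x) = x²
a = 1.5, b = 4.25, n = 3
h = (b - a)/n = 0.916667

Trapezoidal rule: (h/2)[f(x₀) + 2f(x₁) + 2f(x₂) + ... + f(xₙ)]

x_0 = 1.5000, f(x_0) = 2.250000, coefficient = 1
x_1 = 2.4167, f(x_1) = 5.840278, coefficient = 2
x_2 = 3.3333, f(x_2) = 11.111111, coefficient = 2
x_3 = 4.2500, f(x_3) = 18.062500, coefficient = 1

I ≈ (0.916667/2) × 54.215278 = 24.848669
Exact value: 24.463542
Error: 0.385127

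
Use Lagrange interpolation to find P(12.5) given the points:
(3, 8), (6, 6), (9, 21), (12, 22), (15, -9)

Lagrange interpolation formula:
P(x) = Σ yᵢ × Lᵢ(x)
where Lᵢ(x) = Π_{j≠i} (x - xⱼ)/(xᵢ - xⱼ)

L_0(12.5) = (12.5 - 6)/(3 - 6) × (12.5 - 9)/(3 - 9) × (12.5 - 12)/(3 - 12) × (12.5 - 15)/(3 - 15) = -0.014628
L_1(12.5) = (12.5 - 3)/(6 - 3) × (12.5 - 9)/(6 - 9) × (12.5 - 12)/(6 - 12) × (12.5 - 15)/(6 - 15) = 0.085520
L_2(12.5) = (12.5 - 3)/(9 - 3) × (12.5 - 6)/(9 - 6) × (12.5 - 12)/(9 - 12) × (12.5 - 15)/(9 - 15) = -0.238233
L_3(12.5) = (12.5 - 3)/(12 - 3) × (12.5 - 6)/(12 - 6) × (12.5 - 9)/(12 - 9) × (12.5 - 15)/(12 - 15) = 1.111754
L_4(12.5) = (12.5 - 3)/(15 - 3) × (12.5 - 6)/(15 - 6) × (12.5 - 9)/(15 - 9) × (12.5 - 12)/(15 - 12) = 0.055588

P(12.5) = 8×L_0(12.5) + 6×L_1(12.5) + 21×L_2(12.5) + 22×L_3(12.5) + (-9)×L_4(12.5)
P(12.5) = 19.351498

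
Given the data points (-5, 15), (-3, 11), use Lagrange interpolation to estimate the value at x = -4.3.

Lagrange interpolation formula:
P(x) = Σ yᵢ × Lᵢ(x)
where Lᵢ(x) = Π_{j≠i} (x - xⱼ)/(xᵢ - xⱼ)

L_0(-4.3) = (-4.3 - (-3))/(-5 - (-3)) = 0.650000
L_1(-4.3) = (-4.3 - (-5))/(-3 - (-5)) = 0.350000

P(-4.3) = 15×L_0(-4.3) + 11×L_1(-4.3)
P(-4.3) = 13.600000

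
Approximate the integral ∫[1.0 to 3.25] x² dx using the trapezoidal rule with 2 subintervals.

f(x) = x²
a = 1.0, b = 3.25, n = 2
h = (b - a)/n = 1.125000

Trapezoidal rule: (h/2)[f(x₀) + 2f(x₁) + 2f(x₂) + ... + f(xₙ)]

x_0 = 1.0000, f(x_0) = 1.000000, coefficient = 1
x_1 = 2.1250, f(x_1) = 4.515625, coefficient = 2
x_2 = 3.2500, f(x_2) = 10.562500, coefficient = 1

I ≈ (1.125000/2) × 20.593750 = 11.583984
Exact value: 11.109375
Error: 0.474609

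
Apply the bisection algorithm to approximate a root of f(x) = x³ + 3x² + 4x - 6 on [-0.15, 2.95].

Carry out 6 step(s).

f(x) = x³ + 3x² + 4x - 6
Initial interval: [-0.15, 2.95]

Iteration 1:
  c_1 = (-0.150000 + 2.950000)/2 = 1.400000
  f(c_1) = f(1.400000) = 8.224000
  f(a) × f(c) < 0, new interval: [-0.150000, 1.400000]
Iteration 2:
  c_2 = (-0.150000 + 1.400000)/2 = 0.625000
  f(c_2) = f(0.625000) = -2.083984
  f(a) × f(c) ≥ 0, new interval: [0.625000, 1.400000]
Iteration 3:
  c_3 = (0.625000 + 1.400000)/2 = 1.012500
  f(c_3) = f(1.012500) = 2.163439
  f(a) × f(c) < 0, new interval: [0.625000, 1.012500]
Iteration 4:
  c_4 = (0.625000 + 1.012500)/2 = 0.818750
  f(c_4) = f(0.818750) = -0.165095
  f(a) × f(c) ≥ 0, new interval: [0.818750, 1.012500]
Iteration 5:
  c_5 = (0.818750 + 1.012500)/2 = 0.915625
  f(c_5) = f(0.915625) = 0.945239
  f(a) × f(c) < 0, new interval: [0.818750, 0.915625]
Iteration 6:
  c_6 = (0.818750 + 0.915625)/2 = 0.867188
  f(c_6) = f(0.867188) = 0.376930
  f(a) × f(c) < 0, new interval: [0.818750, 0.867188]

After 6 iteration(s), the approximation is c_6 = 0.867188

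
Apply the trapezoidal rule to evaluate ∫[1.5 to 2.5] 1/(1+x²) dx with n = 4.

f(x) = 1/(1+x²)
a = 1.5, b = 2.5, n = 4
h = (b - a)/n = 0.250000

Trapezoidal rule: (h/2)[f(x₀) + 2f(x₁) + 2f(x₂) + ... + f(xₙ)]

x_0 = 1.5000, f(x_0) = 0.307692, coefficient = 1
x_1 = 1.7500, f(x_1) = 0.246154, coefficient = 2
x_2 = 2.0000, f(x_2) = 0.200000, coefficient = 2
x_3 = 2.2500, f(x_3) = 0.164948, coefficient = 2
x_4 = 2.5000, f(x_4) = 0.137931, coefficient = 1

I ≈ (0.250000/2) × 1.667828 = 0.208478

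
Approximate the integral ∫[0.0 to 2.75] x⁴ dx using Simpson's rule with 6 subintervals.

f(x) = x⁴
a = 0.0, b = 2.75, n = 6
h = (b - a)/n = 0.458333

Simpson's rule: (h/3)[f(x₀) + 4f(x₁) + 2f(x₂) + ... + f(xₙ)]

x_0 = 0.0000, f(x_0) = 0.000000, coefficient = 1
x_1 = 0.4583, f(x_1) = 0.044129, coefficient = 4
x_2 = 0.9167, f(x_2) = 0.706067, coefficient = 2
x_3 = 1.3750, f(x_3) = 3.574463, coefficient = 4
x_4 = 1.8333, f(x_4) = 11.297068, coefficient = 2
x_5 = 2.2917, f(x_5) = 27.580732, coefficient = 4
x_6 = 2.7500, f(x_6) = 57.191406, coefficient = 1

I ≈ (0.458333/3) × 205.994973 = 31.471454
Exact value: 31.455273
Error: 0.016181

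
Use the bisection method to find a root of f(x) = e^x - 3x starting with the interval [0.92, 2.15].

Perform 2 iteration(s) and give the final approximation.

f(x) = e^x - 3x
Initial interval: [0.92, 2.15]

Iteration 1:
  c_1 = (0.920000 + 2.150000)/2 = 1.535000
  f(c_1) = f(1.535000) = 0.036326
  f(a) × f(c) < 0, new interval: [0.920000, 1.535000]
Iteration 2:
  c_2 = (0.920000 + 1.535000)/2 = 1.227500
  f(c_2) = f(1.227500) = -0.269813
  f(a) × f(c) ≥ 0, new interval: [1.227500, 1.535000]

After 2 iteration(s), the approximation is c_2 = 1.227500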